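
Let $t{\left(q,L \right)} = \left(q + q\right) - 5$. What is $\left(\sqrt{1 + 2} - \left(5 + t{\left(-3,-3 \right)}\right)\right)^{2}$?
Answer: $\left(6 + \sqrt{3}\right)^{2} \approx 59.785$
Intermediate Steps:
$t{\left(q,L \right)} = -5 + 2 q$ ($t{\left(q,L \right)} = 2 q - 5 = -5 + 2 q$)
$\left(\sqrt{1 + 2} - \left(5 + t{\left(-3,-3 \right)}\right)\right)^{2} = \left(\sqrt{1 + 2} - -6\right)^{2} = \left(\sqrt{3} - -6\right)^{2} = \left(\sqrt{3} + \left(-5 + 11\right)\right)^{2} = \left(\sqrt{3} + 6\right)^{2} = \left(6 + \sqrt{3}\right)^{2}$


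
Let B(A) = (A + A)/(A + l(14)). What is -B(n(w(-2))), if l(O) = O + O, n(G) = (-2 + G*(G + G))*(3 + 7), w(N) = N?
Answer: -15/11 ≈ -1.3636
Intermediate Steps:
n(G) = -20 + 20*G² (n(G) = (-2 + G*(2*G))*10 = (-2 + 2*G²)*10 = -20 + 20*G²)
l(O) = 2*O
B(A) = 2*A/(28 + A) (B(A) = (A + A)/(A + 2*14) = (2*A)/(A + 28) = (2*A)/(28 + A) = 2*A/(28 + A))
-B(n(w(-2))) = -2*(-20 + 20*(-2)²)/(28 + (-20 + 20*(-2)²)) = -2*(-20 + 20*4)/(28 + (-20 + 20*4)) = -2*(-20 + 80)/(28 + (-20 + 80)) = -2*60/(28 + 60) = -2*60/88 = -1*15/11 = -15/11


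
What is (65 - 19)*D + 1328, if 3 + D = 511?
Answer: 24696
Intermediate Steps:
D = 508 (D = -3 + 511 = 508)
(65 - 19)*D + 1328 = (65 - 19)*508 + 1328 = 46*508 + 1328 = 23368 + 1328 = 24696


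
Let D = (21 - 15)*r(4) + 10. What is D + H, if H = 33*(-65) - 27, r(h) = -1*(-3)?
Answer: -2144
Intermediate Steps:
r(h) = 3
D = 28 (D = (21 - 15)*3 + 10 = 6*3 + 10 = 18 + 10 = 28)
H = -2172 (H = -2145 - 27 = -2172)
D + H = 28 - 2172 = -2144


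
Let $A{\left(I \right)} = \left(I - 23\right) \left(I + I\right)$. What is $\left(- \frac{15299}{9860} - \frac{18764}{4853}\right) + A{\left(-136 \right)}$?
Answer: $\frac{2069182624753}{47850580} \approx 43243.0$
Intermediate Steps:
$A{\left(I \right)} = 2 I \left(-23 + I\right)$ ($A{\left(I \right)} = \left(-23 + I\right) 2 I = 2 I \left(-23 + I\right)$)
$\left(- \frac{15299}{9860} - \frac{18764}{4853}\right) + A{\left(-136 \right)} = \left(- \frac{15299}{9860} - \frac{18764}{4853}\right) + 2 \left(-136\right) \left(-23 - 136\right) = \left(\left(-15299\right) \frac{1}{9860} - \frac{18764}{4853}\right) + 2 \left(-136\right) \left(-159\right) = \left(- \frac{15299}{9860} - \frac{18764}{4853}\right) + 43248 = - \frac{259259087}{47850580} + 43248 = \frac{2069182624753}{47850580}$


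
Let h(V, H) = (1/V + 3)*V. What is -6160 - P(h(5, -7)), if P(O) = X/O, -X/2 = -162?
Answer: -24721/4 ≈ -6180.3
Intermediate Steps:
X = 324 (X = -2*(-162) = 324)
h(V, H) = V*(3 + 1/V) (h(V, H) = (3 + 1/V)*V = V*(3 + 1/V))
P(O) = 324/O
-6160 - P(h(5, -7)) = -6160 - 324/(1 + 3*5) = -6160 - 324/(1 + 15) = -6160 - 324/16 = -6160 - 1*81/4 = -6160 - 81/4 = -24721/4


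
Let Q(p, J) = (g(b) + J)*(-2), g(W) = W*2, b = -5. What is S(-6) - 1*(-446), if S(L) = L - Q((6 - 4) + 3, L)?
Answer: 408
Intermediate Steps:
g(W) = 2*W
Q(p, J) = 20 - 2*J (Q(p, J) = (2*(-5) + J)*(-2) = (-10 + J)*(-2) = 20 - 2*J)
S(L) = -20 + 3*L (S(L) = L - (20 - 2*L) = L + (-20 + 2*L) = -20 + 3*L)
S(-6) - 1*(-446) = (-20 + 3*(-6)) - 1*(-446) = (-20 - 18) + 446 = -38 + 446 = 408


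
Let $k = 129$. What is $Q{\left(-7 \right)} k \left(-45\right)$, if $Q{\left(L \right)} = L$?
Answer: $40635$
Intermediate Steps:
$Q{\left(-7 \right)} k \left(-45\right) = \left(-7\right) 129 \left(-45\right) = \left(-903\right) \left(-45\right) = 40635$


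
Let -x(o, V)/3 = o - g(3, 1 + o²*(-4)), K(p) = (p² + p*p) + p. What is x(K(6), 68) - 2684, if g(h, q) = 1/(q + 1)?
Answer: -71006615/24334 ≈ -2918.0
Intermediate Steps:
K(p) = p + 2*p² (K(p) = (p² + p²) + p = 2*p² + p = p + 2*p²)
g(h, q) = 1/(1 + q)
x(o, V) = -3*o + 3/(2 - 4*o²) (x(o, V) = -3*(o - 1/(1 + (1 + o²*(-4)))) = -3*(o - 1/(1 + (1 - 4*o²))) = -3*(o - 1/(2 - 4*o²)) = -3*o + 3/(2 - 4*o²))
x(K(6), 68) - 2684 = 3*(-1 - 4*216*(1 + 2*6)³ + 2*(6*(1 + 2*6)))/(2*(-1 + 2*(6*(1 + 2*6))²)) - 2684 = 3*(-1 - 4*216*(1 + 12)³ + 2*(6*(1 + 12)))/(2*(-1 + 2*(6*(1 + 12))²)) - 2684 = 3*(-1 - 4*(6*13)³ + 2*(6*13))/(2*(-1 + 2*(6*13)²)) - 2684 = 3*(-1 - 4*78³ + 2*78)/(2*(-1 + 2*78²)) - 2684 = 3*(-1 - 4*474552 + 156)/(2*(-1 + 2*6084)) - 2684 = 3*(-1 - 1898208 + 156)/(2*(-1 + 12168)) - 2684 = (3/2)*(-1898053)/12167 - 2684 = (3/2)*(1/12167)*(-1898053) - 2684 = -5694159/24334 - 2684 = -71006615/24334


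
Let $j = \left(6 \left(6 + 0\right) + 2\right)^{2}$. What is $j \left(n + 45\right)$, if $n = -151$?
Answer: $-153064$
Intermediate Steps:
$j = 1444$ ($j = \left(6 \cdot 6 + 2\right)^{2} = \left(36 + 2\right)^{2} = 38^{2} = 1444$)
$j \left(n + 45\right) = 1444 \left(-151 + 45\right) = 1444 \left(-106\right) = -153064$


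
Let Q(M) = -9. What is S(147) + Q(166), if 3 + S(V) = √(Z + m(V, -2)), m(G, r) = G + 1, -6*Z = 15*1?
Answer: -12 + √582/2 ≈ 0.062338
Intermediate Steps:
Z = -5/2 ≈ -2.5000
m(G, r) = 1 + G
S(V) = -3 + √(-3/2 + V) (S(V) = -3 + √(-5/2 + (1 + V)) = -3 + √(-3/2 + V))
S(147) + Q(166) = (-3 + √(-6 + 4*147)/2) - 9 = (-3 + √(-6 + 588)/2) - 9 = (-3 + √582/2) - 9 = -12 + √582/2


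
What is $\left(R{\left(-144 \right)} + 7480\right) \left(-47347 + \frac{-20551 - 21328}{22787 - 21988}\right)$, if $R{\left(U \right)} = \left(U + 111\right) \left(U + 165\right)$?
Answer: $- \frac{257038159884}{799} \approx -3.217 \cdot 10^{8}$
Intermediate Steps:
$R{\left(U \right)} = \left(111 + U\right) \left(165 + U\right)$
$\left(R{\left(-144 \right)} + 7480\right) \left(-47347 + \frac{-20551 - 21328}{22787 - 21988}\right) = \left(\left(18315 + \left(-144\right)^{2} + 276 \left(-144\right)\right) + 7480\right) \left(-47347 + \frac{-20551 - 21328}{22787 - 21988}\right) = \left(\left(18315 + 20736 - 39744\right) + 7480\right) \left(-47347 - \frac{41879}{799}\right) = \left(-693 + 7480\right) \left(-47347 - \frac{41879}{799}\right) = 6787 \left(-47347 - \frac{41879}{799}\right) = 6787 \left(- \frac{37872132}{799}\right) = - \frac{257038159884}{799}$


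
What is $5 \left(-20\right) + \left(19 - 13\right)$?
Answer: $-94$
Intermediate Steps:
$5 \left(-20\right) + \left(19 - 13\right) = -100 + \left(19 - 13\right) = -100 + 6 = -94$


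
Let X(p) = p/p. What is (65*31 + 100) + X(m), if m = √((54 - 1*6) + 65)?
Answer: 2116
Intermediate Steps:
m = √113 (m = √((54 - 6) + 65) = √(48 + 65) = √113 ≈ 10.630)
X(p) = 1
(65*31 + 100) + X(m) = (65*31 + 100) + 1 = (2015 + 100) + 1 = 2115 + 1 = 2116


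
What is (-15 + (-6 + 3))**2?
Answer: 324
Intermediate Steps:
(-15 + (-6 + 3))**2 = (-15 - 3)**2 = (-18)**2 = 324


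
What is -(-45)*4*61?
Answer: 10980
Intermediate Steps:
-(-45)*4*61 = -45*(-4)*61 = 180*61 = 10980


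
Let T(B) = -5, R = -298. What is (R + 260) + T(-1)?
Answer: -43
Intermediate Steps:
(R + 260) + T(-1) = (-298 + 260) - 5 = -38 - 5 = -43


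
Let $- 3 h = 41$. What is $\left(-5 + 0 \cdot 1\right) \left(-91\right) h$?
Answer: $- \frac{18655}{3} \approx -6218.3$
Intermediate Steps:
$h = - \frac{41}{3}$ ($h = \left(- \frac{1}{3}\right) 41 = - \frac{41}{3} \approx -13.667$)
$\left(-5 + 0 \cdot 1\right) \left(-91\right) h = \left(-5 + 0 \cdot 1\right) \left(-91\right) \left(- \frac{41}{3}\right) = \left(-5 + 0\right) \left(-91\right) \left(- \frac{41}{3}\right) = \left(-5\right) \left(-91\right) \left(- \frac{41}{3}\right) = 455 \left(- \frac{41}{3}\right) = - \frac{18655}{3}$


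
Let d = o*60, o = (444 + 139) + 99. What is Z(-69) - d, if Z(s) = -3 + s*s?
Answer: -36162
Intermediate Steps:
Z(s) = -3 + s²
o = 682 (o = 583 + 99 = 682)
d = 40920 (d = 682*60 = 40920)
Z(-69) - d = (-3 + (-69)²) - 1*40920 = (-3 + 4761) - 40920 = 4758 - 40920 = -36162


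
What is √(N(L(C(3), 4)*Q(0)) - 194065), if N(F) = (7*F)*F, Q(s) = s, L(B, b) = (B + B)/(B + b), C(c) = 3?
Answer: I*√194065 ≈ 440.53*I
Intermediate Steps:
L(B, b) = 2*B/(B + b) (L(B, b) = (2*B)/(B + b) = 2*B/(B + b))
N(F) = 7*F²
√(N(L(C(3), 4)*Q(0)) - 194065) = √(7*((2*3/(3 + 4))*0)² - 194065) = √(7*((2*3/7)*0)² - 194065) = √(7*((2*3*(⅐))*0)² - 194065) = √(7*((6/7)*0)² - 194065) = √(7*0² - 194065) = √(7*0 - 194065) = √(0 - 194065) = √(-194065) = I*√194065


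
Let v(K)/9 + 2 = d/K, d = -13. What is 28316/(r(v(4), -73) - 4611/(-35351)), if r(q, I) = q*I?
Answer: 2605072/317343 ≈ 8.2090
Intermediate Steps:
v(K) = -18 - 117/K (v(K) = -18 + 9*(-13/K) = -18 - 117/K)
r(q, I) = I*q
28316/(r(v(4), -73) - 4611/(-35351)) = 28316/(-73*(-18 - 117/4) - 4611/(-35351)) = 28316/(-73*(-18 - 117*¼) - 4611*(-1)/35351) = 28316/(-73*(-18 - 117/4) - 1*(-3/23)) = 28316/(-73*(-189/4) + 3/23) = 28316/(13797/4 + 3/23) = 28316/(317343/92) = 28316*(92/317343) = 2605072/317343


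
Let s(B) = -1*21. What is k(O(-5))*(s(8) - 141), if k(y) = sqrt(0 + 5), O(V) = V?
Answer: -162*sqrt(5) ≈ -362.24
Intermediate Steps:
k(y) = sqrt(5)
s(B) = -21
k(O(-5))*(s(8) - 141) = sqrt(5)*(-21 - 141) = sqrt(5)*(-162) = -162*sqrt(5)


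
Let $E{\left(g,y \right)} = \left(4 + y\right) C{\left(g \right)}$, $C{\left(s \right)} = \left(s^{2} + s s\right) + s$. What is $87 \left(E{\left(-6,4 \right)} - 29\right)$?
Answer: $43413$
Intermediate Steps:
$C{\left(s \right)} = s + 2 s^{2}$ ($C{\left(s \right)} = \left(s^{2} + s^{2}\right) + s = 2 s^{2} + s = s + 2 s^{2}$)
$E{\left(g,y \right)} = g \left(1 + 2 g\right) \left(4 + y\right)$ ($E{\left(g,y \right)} = \left(4 + y\right) g \left(1 + 2 g\right) = g \left(1 + 2 g\right) \left(4 + y\right)$)
$87 \left(E{\left(-6,4 \right)} - 29\right) = 87 \left(- 6 \left(1 + 2 \left(-6\right)\right) \left(4 + 4\right) - 29\right) = 87 \left(\left(-6\right) \left(1 - 12\right) 8 - 29\right) = 87 \left(\left(-6\right) \left(-11\right) 8 - 29\right) = 87 \left(528 - 29\right) = 87 \cdot 499 = 43413$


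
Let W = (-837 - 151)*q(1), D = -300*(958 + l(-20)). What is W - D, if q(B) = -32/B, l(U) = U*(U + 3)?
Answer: 421016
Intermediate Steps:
l(U) = U*(3 + U)
D = -389400 (D = -300*(958 - 20*(3 - 20)) = -300*(958 - 20*(-17)) = -300*(958 + 340) = -300*1298 = -389400)
W = 31616 (W = (-837 - 151)*(-32/1) = -(-31616) = -988*(-32) = 31616)
W - D = 31616 - 1*(-389400) = 31616 + 389400 = 421016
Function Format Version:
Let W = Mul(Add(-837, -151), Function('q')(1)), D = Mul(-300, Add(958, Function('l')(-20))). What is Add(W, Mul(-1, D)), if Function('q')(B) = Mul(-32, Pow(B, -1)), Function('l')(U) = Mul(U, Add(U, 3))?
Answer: 421016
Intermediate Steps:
Function('l')(U) = Mul(U, Add(3, U))
D = -389400 (D = Mul(-300, Add(958, Mul(-20, Add(3, -20)))) = Mul(-300, Add(958, Mul(-20, -17))) = Mul(-300, Add(958, 340)) = Mul(-300, 1298) = -389400)
W = 31616 (W = Mul(Add(-837, -151), Mul(-32, Pow(1, -1))) = Mul(-988, Mul(-32, 1)) = Mul(-988, -32) = 31616)
Add(W, Mul(-1, D)) = Add(31616, Mul(-1, -389400)) = Add(31616, 389400) = 421016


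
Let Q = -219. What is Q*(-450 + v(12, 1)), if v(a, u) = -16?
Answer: 102054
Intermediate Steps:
Q*(-450 + v(12, 1)) = -219*(-450 - 16) = -219*(-466) = 102054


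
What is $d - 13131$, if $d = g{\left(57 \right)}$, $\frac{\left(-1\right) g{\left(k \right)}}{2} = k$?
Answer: $-13245$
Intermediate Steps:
$g{\left(k \right)} = - 2 k$
$d = -114$ ($d = \left(-2\right) 57 = -114$)
$d - 13131 = -114 - 13131 = -13245$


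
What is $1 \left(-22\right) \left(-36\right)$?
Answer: $792$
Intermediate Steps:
$1 \left(-22\right) \left(-36\right) = \left(-22\right) \left(-36\right) = 792$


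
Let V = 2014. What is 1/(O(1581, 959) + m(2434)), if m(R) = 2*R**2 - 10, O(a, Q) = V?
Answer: 1/11850716 ≈ 8.4383e-8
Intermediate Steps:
O(a, Q) = 2014
m(R) = -10 + 2*R**2
1/(O(1581, 959) + m(2434)) = 1/(2014 + (-10 + 2*2434**2)) = 1/(2014 + (-10 + 2*5924356)) = 1/(2014 + (-10 + 11848712)) = 1/(2014 + 11848702) = 1/11850716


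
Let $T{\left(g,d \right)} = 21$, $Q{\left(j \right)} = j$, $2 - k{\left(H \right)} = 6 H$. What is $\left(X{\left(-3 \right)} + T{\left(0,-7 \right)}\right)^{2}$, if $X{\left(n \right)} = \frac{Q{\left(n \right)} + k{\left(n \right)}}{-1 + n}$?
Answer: $\frac{4489}{16} \approx 280.56$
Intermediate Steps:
$k{\left(H \right)} = 2 - 6 H$
$X{\left(n \right)} = \frac{2 - 5 n}{-1 + n}$ ($X{\left(n \right)} = \frac{n - \left(-2 + 6 n\right)}{-1 + n} = \frac{2 - 5 n}{-1 + n}$)
$\left(X{\left(-3 \right)} + T{\left(0,-7 \right)}\right)^{2} = \left(\frac{2 - -15}{-1 - 3} + 21\right)^{2} = \left(\frac{2 + 15}{-4} + 21\right)^{2} = \left(\left(- \frac{1}{4}\right) 17 + 21\right)^{2} = \left(- \frac{17}{4} + 21\right)^{2} = \left(\frac{67}{4}\right)^{2} = \frac{4489}{16}$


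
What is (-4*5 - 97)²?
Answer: 13689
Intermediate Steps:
(-4*5 - 97)² = (-20 - 97)² = (-117)² = 13689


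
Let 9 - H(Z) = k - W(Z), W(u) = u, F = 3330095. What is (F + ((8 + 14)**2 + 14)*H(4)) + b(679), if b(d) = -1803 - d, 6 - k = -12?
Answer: 3325123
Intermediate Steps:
k = 18 (k = 6 - 1*(-12) = 6 + 12 = 18)
H(Z) = -9 + Z (H(Z) = 9 - (18 - Z) = 9 + (-18 + Z) = -9 + Z)
(F + ((8 + 14)**2 + 14)*H(4)) + b(679) = (3330095 + ((8 + 14)**2 + 14)*(-9 + 4)) + (-1803 - 1*679) = (3330095 + (22**2 + 14)*(-5)) + (-1803 - 679) = (3330095 + (484 + 14)*(-5)) - 2482 = (3330095 + 498*(-5)) - 2482 = (3330095 - 2490) - 2482 = 3327605 - 2482 = 3325123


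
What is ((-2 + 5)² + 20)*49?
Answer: 1421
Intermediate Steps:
((-2 + 5)² + 20)*49 = (3² + 20)*49 = (9 + 20)*49 = 29*49 = 1421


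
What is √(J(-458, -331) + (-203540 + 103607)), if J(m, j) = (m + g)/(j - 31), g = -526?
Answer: 9*I*√40417481/181 ≈ 316.12*I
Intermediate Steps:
J(m, j) = (-526 + m)/(-31 + j) (J(m, j) = (m - 526)/(j - 31) = (-526 + m)/(-31 + j))
√(J(-458, -331) + (-203540 + 103607)) = √((-526 - 458)/(-31 - 331) + (-203540 + 103607)) = √(-984/(-362) - 99933) = √(-1/362*(-984) - 99933) = √(492/181 - 99933) = √(-18087381/181) = 9*I*√40417481/181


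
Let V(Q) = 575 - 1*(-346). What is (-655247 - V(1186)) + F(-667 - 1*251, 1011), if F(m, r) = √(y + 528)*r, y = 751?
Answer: -656168 + 1011*√1279 ≈ -6.2001e+5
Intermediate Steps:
V(Q) = 921 (V(Q) = 575 + 346 = 921)
F(m, r) = r*√1279 (F(m, r) = √(751 + 528)*r = √1279*r = r*√1279)
(-655247 - V(1186)) + F(-667 - 1*251, 1011) = (-655247 - 1*921) + 1011*√1279 = (-655247 - 921) + 1011*√1279 = -656168 + 1011*√1279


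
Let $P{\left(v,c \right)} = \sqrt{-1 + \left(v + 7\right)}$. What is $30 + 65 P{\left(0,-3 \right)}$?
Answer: $30 + 65 \sqrt{6} \approx 189.22$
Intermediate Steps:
$P{\left(v,c \right)} = \sqrt{6 + v}$ ($P{\left(v,c \right)} = \sqrt{-1 + \left(7 + v\right)} = \sqrt{6 + v}$)
$30 + 65 P{\left(0,-3 \right)} = 30 + 65 \sqrt{6 + 0} = 30 + 65 \sqrt{6}$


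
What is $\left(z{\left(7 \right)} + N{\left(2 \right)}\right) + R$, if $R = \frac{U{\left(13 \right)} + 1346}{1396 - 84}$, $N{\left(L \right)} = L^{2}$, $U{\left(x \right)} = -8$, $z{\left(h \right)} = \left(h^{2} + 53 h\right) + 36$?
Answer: $\frac{302429}{656} \approx 461.02$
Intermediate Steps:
$z{\left(h \right)} = 36 + h^{2} + 53 h$
$R = \frac{669}{656}$ ($R = \frac{-8 + 1346}{1396 - 84} = \frac{1338}{1312} = 1338 \cdot \frac{1}{1312} = \frac{669}{656} \approx 1.0198$)
$\left(z{\left(7 \right)} + N{\left(2 \right)}\right) + R = \left(\left(36 + 7^{2} + 53 \cdot 7\right) + 2^{2}\right) + \frac{669}{656} = \left(\left(36 + 49 + 371\right) + 4\right) + \frac{669}{656} = \left(456 + 4\right) + \frac{669}{656} = 460 + \frac{669}{656} = \frac{302429}{656}$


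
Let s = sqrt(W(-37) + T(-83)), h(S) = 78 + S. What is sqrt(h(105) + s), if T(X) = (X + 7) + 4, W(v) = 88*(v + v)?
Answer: sqrt(183 + 2*I*sqrt(1646)) ≈ 13.842 + 2.9311*I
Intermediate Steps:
W(v) = 176*v (W(v) = 88*(2*v) = 176*v)
T(X) = 11 + X (T(X) = (7 + X) + 4 = 11 + X)
s = 2*I*sqrt(1646) (s = sqrt(176*(-37) + (11 - 83)) = sqrt(-6512 - 72) = sqrt(-6584) = 2*I*sqrt(1646) ≈ 81.142*I)
sqrt(h(105) + s) = sqrt((78 + 105) + 2*I*sqrt(1646)) = sqrt(183 + 2*I*sqrt(1646))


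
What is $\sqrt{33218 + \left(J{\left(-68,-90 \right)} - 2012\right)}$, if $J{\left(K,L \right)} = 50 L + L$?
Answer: $2 \sqrt{6654} \approx 163.14$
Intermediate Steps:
$J{\left(K,L \right)} = 51 L$
$\sqrt{33218 + \left(J{\left(-68,-90 \right)} - 2012\right)} = \sqrt{33218 + \left(51 \left(-90\right) - 2012\right)} = \sqrt{33218 - 6602} = \sqrt{26616} = 2 \sqrt{6654}$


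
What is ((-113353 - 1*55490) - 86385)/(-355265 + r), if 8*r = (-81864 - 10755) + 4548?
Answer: 2041824/2930191 ≈ 0.69682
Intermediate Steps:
r = -88071/8 (r = ((-81864 - 10755) + 4548)/8 = (-92619 + 4548)/8 = (⅛)*(-88071) = -88071/8 ≈ -11009.)
((-113353 - 1*55490) - 86385)/(-355265 + r) = ((-113353 - 1*55490) - 86385)/(-355265 - 88071/8) = ((-113353 - 55490) - 86385)/(-2930191/8) = (-168843 - 86385)*(-8/2930191) = -255228*(-8/2930191) = 2041824/2930191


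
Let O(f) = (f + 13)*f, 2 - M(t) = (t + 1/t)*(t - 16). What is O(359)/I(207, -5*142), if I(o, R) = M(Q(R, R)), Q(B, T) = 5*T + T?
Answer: -142228620/19399783339 ≈ -0.0073315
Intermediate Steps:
Q(B, T) = 6*T
M(t) = 2 - (-16 + t)*(t + 1/t) (M(t) = 2 - (t + 1/t)*(t - 16) = 2 - (t + 1/t)*(-16 + t) = 2 - (-16 + t)*(t + 1/t))
I(o, R) = 1 - 36*R² + 96*R + 8/(3*R) (I(o, R) = 1 - (6*R)² + 16*(6*R) + 16/((6*R)) = 1 - 36*R² + 96*R + 16*(1/(6*R)) = 1 - 36*R² + 96*R + 8/(3*R))
O(f) = f*(13 + f) (O(f) = (13 + f)*f = f*(13 + f))
O(359)/I(207, -5*142) = (359*(13 + 359))/(1 - 36*(-5*142)² + 96*(-5*142) + 8/(3*((-5*142)))) = (359*372)/(1 - 36*(-710)² + 96*(-710) + (8/3)/(-710)) = 133548/(1 - 36*504100 - 68160 + (8/3)*(-1/710)) = 133548/(1 - 18147600 - 68160 - 4/1065) = 133548/(-19399783339/1065) = 133548*(-1065/19399783339) = -142228620/19399783339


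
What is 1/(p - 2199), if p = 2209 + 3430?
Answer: 1/3440 ≈ 0.00029070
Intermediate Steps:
p = 5639
1/(p - 2199) = 1/(5639 - 2199) = 1/3440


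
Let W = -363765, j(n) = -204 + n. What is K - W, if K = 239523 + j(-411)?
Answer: 602673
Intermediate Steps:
K = 238908 (K = 239523 + (-204 - 411) = 239523 - 615 = 238908)
K - W = 238908 - 1*(-363765) = 238908 + 363765 = 602673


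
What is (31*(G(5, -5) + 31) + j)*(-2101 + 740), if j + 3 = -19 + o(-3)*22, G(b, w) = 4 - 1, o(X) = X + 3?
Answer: -1404552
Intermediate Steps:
o(X) = 3 + X
G(b, w) = 3
j = -22 (j = -3 + (-19 + (3 - 3)*22) = -3 + (-19 + 0*22) = -3 + (-19 + 0) = -3 - 19 = -22)
(31*(G(5, -5) + 31) + j)*(-2101 + 740) = (31*(3 + 31) - 22)*(-2101 + 740) = (31*34 - 22)*(-1361) = (1054 - 22)*(-1361) = 1032*(-1361) = -1404552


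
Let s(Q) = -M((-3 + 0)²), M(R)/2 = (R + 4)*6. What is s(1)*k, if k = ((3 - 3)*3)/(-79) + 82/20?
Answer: -3198/5 ≈ -639.60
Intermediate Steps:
M(R) = 48 + 12*R (M(R) = 2*((R + 4)*6) = 2*((4 + R)*6) = 2*(24 + 6*R) = 48 + 12*R)
k = 41/10 (k = (0*3)*(-1/79) + 82*(1/20) = 0*(-1/79) + 41/10 = 0 + 41/10 = 41/10 ≈ 4.1000)
s(Q) = -156 (s(Q) = -(48 + 12*(-3 + 0)²) = -(48 + 12*(-3)²) = -(48 + 12*9) = -(48 + 108) = -1*156 = -156)
s(1)*k = -156*41/10 = -3198/5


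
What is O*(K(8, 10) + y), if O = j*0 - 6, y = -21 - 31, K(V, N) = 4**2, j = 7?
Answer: 216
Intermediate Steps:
K(V, N) = 16
y = -52
O = -6 (O = 7*0 - 6 = 0 - 6 = -6)
O*(K(8, 10) + y) = -6*(16 - 52) = -6*(-36) = 216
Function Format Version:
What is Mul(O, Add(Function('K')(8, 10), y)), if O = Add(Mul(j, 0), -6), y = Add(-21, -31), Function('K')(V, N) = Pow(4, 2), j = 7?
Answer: 216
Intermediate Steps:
Function('K')(V, N) = 16
y = -52
O = -6 (O = Add(Mul(7, 0), -6) = Add(0, -6) = -6)
Mul(O, Add(Function('K')(8, 10), y)) = Mul(-6, Add(16, -52)) = Mul(-6, -36) = 216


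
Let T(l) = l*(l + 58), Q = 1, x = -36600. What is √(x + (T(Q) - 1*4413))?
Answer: I*√40954 ≈ 202.37*I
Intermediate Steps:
T(l) = l*(58 + l)
√(x + (T(Q) - 1*4413)) = √(-36600 + (1*(58 + 1) - 1*4413)) = √(-36600 + (1*59 - 4413)) = √(-36600 + (59 - 4413)) = √(-36600 - 4354) = √(-40954) = I*√40954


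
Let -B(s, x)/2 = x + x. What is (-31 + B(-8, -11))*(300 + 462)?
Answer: 9906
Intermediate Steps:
B(s, x) = -4*x (B(s, x) = -2*(x + x) = -4*x)
(-31 + B(-8, -11))*(300 + 462) = (-31 - 4*(-11))*(300 + 462) = (-31 + 44)*762 = 13*762 = 9906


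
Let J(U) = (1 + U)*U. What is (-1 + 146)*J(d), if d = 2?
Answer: 870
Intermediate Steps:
J(U) = U*(1 + U)
(-1 + 146)*J(d) = (-1 + 146)*(2*(1 + 2)) = 145*(2*3) = 145*6 = 870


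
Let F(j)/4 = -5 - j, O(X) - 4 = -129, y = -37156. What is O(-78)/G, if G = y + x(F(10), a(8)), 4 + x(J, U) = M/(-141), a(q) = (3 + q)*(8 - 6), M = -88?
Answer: 17625/5239472 ≈ 0.0033639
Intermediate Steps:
O(X) = -125 (O(X) = 4 - 129 = -125)
F(j) = -20 - 4*j (F(j) = 4*(-5 - j) = -20 - 4*j)
a(q) = 6 + 2*q (a(q) = (3 + q)*2 = 6 + 2*q)
x(J, U) = -476/141 (x(J, U) = -4 - 88/(-141) = -4 - 88*(-1/141) = -4 + 88/141 = -476/141)
G = -5239472/141 (G = -37156 - 476/141 = -5239472/141 ≈ -37159.)
O(-78)/G = -125/(-5239472/141) = -125*(-141/5239472) = 17625/5239472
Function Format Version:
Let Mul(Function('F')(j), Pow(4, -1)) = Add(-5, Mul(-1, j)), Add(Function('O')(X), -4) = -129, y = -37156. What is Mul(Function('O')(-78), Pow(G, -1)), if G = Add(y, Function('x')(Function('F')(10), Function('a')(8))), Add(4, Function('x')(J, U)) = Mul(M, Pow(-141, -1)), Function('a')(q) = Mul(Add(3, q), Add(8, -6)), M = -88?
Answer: Rational(17625, 5239472) ≈ 0.0033639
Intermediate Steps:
Function('O')(X) = -125 (Function('O')(X) = Add(4, -129) = -125)
Function('F')(j) = Add(-20, Mul(-4, j)) (Function('F')(j) = Mul(4, Add(-5, Mul(-1, j))) = Add(-20, Mul(-4, j)))
Function('a')(q) = Add(6, Mul(2, q)) (Function('a')(q) = Mul(Add(3, q), 2) = Add(6, Mul(2, q)))
Function('x')(J, U) = Rational(-476, 141) (Function('x')(J, U) = Add(-4, Mul(-88, Pow(-141, -1))) = Add(-4, Mul(-88, Rational(-1, 141))) = Add(-4, Rational(88, 141)) = Rational(-476, 141))
G = Rational(-5239472, 141) (G = Add(-37156, Rational(-476, 141)) = Rational(-5239472, 141) ≈ -37159.)
Mul(Function('O')(-78), Pow(G, -1)) = Mul(-125, Pow(Rational(-5239472, 141), -1)) = Mul(-125, Rational(-141, 5239472)) = Rational(17625, 5239472)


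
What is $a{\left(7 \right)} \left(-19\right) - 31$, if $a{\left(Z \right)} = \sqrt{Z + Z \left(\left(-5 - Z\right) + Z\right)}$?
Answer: $-31 - 38 i \sqrt{7} \approx -31.0 - 100.54 i$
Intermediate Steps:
$a{\left(Z \right)} = 2 \sqrt{- Z}$ ($a{\left(Z \right)} = \sqrt{Z + Z \left(-5\right)} = \sqrt{Z - 5 Z} = \sqrt{- 4 Z} = 2 \sqrt{- Z}$)
$a{\left(7 \right)} \left(-19\right) - 31 = 2 \sqrt{\left(-1\right) 7} \left(-19\right) - 31 = 2 \sqrt{-7} \left(-19\right) - 31 = 2 i \sqrt{7} \left(-19\right) - 31 = - 38 i \sqrt{7} - 31 = -31 - 38 i \sqrt{7}$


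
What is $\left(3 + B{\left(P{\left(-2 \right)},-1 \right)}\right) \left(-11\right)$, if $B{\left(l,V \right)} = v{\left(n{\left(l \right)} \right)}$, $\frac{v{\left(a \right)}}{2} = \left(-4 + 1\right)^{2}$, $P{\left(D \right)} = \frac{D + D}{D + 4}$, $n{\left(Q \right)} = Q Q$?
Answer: $-231$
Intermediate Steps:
$n{\left(Q \right)} = Q^{2}$
$P{\left(D \right)} = \frac{2 D}{4 + D}$
$v{\left(a \right)} = 18$ ($v{\left(a \right)} = 2 \left(-4 + 1\right)^{2} = 2 \left(-3\right)^{2} = 2 \cdot 9 = 18$)
$B{\left(l,V \right)} = 18$
$\left(3 + B{\left(P{\left(-2 \right)},-1 \right)}\right) \left(-11\right) = \left(3 + 18\right) \left(-11\right) = 21 \left(-11\right) = -231$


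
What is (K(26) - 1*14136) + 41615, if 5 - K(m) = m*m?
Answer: 26808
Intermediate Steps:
K(m) = 5 - m² (K(m) = 5 - m*m = 5 - m²)
(K(26) - 1*14136) + 41615 = ((5 - 1*26²) - 1*14136) + 41615 = ((5 - 1*676) - 14136) + 41615 = ((5 - 676) - 14136) + 41615 = (-671 - 14136) + 41615 = -14807 + 41615 = 26808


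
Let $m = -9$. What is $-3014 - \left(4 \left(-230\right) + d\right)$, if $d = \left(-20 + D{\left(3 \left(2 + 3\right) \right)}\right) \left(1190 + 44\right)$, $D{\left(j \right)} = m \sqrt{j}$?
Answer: $22586 + 11106 \sqrt{15} \approx 65599.0$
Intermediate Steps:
$D{\left(j \right)} = - 9 \sqrt{j}$
$d = -24680 - 11106 \sqrt{15}$ ($d = \left(-20 - 9 \sqrt{3 \left(2 + 3\right)}\right) \left(1190 + 44\right) = \left(-20 - 9 \sqrt{3 \cdot 5}\right) 1234 = \left(-20 - 9 \sqrt{15}\right) 1234 = -24680 - 11106 \sqrt{15} \approx -67693.0$)
$-3014 - \left(4 \left(-230\right) + d\right) = -3014 - \left(4 \left(-230\right) - \left(24680 + 11106 \sqrt{15}\right)\right) = -3014 - \left(-920 - \left(24680 + 11106 \sqrt{15}\right)\right) = -3014 - \left(-25600 - 11106 \sqrt{15}\right) = -3014 + \left(25600 + 11106 \sqrt{15}\right) = 22586 + 11106 \sqrt{15}$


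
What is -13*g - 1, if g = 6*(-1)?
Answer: 77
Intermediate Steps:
g = -6
-13*g - 1 = -13*(-6) - 1 = 78 - 1 = 77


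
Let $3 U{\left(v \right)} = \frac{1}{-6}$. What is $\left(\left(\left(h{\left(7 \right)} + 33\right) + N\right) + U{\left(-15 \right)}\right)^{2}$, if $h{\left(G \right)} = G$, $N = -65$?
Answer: $\frac{203401}{324} \approx 627.78$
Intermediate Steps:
$U{\left(v \right)} = - \frac{1}{18}$ ($U{\left(v \right)} = \frac{1}{3 \left(-6\right)} = \frac{1}{3} \left(- \frac{1}{6}\right) = - \frac{1}{18}$)
$\left(\left(\left(h{\left(7 \right)} + 33\right) + N\right) + U{\left(-15 \right)}\right)^{2} = \left(\left(\left(7 + 33\right) - 65\right) - \frac{1}{18}\right)^{2} = \left(\left(40 - 65\right) - \frac{1}{18}\right)^{2} = \left(-25 - \frac{1}{18}\right)^{2} = \left(- \frac{451}{18}\right)^{2} = \frac{203401}{324}$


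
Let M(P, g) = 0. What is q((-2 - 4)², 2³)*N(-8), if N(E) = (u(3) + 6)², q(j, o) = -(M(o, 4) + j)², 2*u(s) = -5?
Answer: -15876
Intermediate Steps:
u(s) = -5/2 (u(s) = (½)*(-5) = -5/2)
q(j, o) = -j² (q(j, o) = -(0 + j)² = -j²)
N(E) = 49/4 (N(E) = (-5/2 + 6)² = (7/2)² = 49/4)
q((-2 - 4)², 2³)*N(-8) = -((-2 - 4)²)²*(49/4) = -((-6)²)²*(49/4) = -1*36²*(49/4) = -1*1296*(49/4) = -1296*49/4 = -15876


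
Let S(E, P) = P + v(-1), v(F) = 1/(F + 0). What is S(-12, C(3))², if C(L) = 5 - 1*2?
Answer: 4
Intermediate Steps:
C(L) = 3 (C(L) = 5 - 2 = 3)
v(F) = 1/F
S(E, P) = -1 + P (S(E, P) = P + 1/(-1) = P - 1 = -1 + P)
S(-12, C(3))² = (-1 + 3)² = 2² = 4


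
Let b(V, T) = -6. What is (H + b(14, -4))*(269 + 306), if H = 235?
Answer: 131675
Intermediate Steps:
(H + b(14, -4))*(269 + 306) = (235 - 6)*(269 + 306) = 229*575 = 131675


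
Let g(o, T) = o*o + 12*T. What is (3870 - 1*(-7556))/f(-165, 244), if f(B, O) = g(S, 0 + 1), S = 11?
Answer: 11426/133 ≈ 85.910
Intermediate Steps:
g(o, T) = o**2 + 12*T
f(B, O) = 133 (f(B, O) = 11**2 + 12*(0 + 1) = 121 + 12*1 = 121 + 12 = 133)
(3870 - 1*(-7556))/f(-165, 244) = (3870 - 1*(-7556))/133 = (3870 + 7556)*(1/133) = 11426*(1/133) = 11426/133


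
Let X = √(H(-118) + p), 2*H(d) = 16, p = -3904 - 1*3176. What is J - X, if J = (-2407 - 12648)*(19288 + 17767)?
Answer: -557863025 - 4*I*√442 ≈ -5.5786e+8 - 84.095*I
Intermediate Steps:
p = -7080 (p = -3904 - 3176 = -7080)
H(d) = 8 (H(d) = (½)*16 = 8)
J = -557863025 (J = -15055*37055 = -557863025)
X = 4*I*√442 (X = √(8 - 7080) = √(-7072) = 4*I*√442 ≈ 84.095*I)
J - X = -557863025 - 4*I*√442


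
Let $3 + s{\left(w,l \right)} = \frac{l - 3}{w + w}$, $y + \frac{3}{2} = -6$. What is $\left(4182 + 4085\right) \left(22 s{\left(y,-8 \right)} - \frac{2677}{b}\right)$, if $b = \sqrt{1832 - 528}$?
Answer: $- \frac{6183716}{15} - \frac{22130759 \sqrt{326}}{652} \approx -1.0251 \cdot 10^{6}$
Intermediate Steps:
$y = - \frac{15}{2}$ ($y = - \frac{3}{2} - 6 = - \frac{15}{2} \approx -7.5$)
$b = 2 \sqrt{326}$ ($b = \sqrt{1304} = 2 \sqrt{326} \approx 36.111$)
$s{\left(w,l \right)} = -3 + \frac{-3 + l}{2 w}$ ($s{\left(w,l \right)} = -3 + \frac{l - 3}{w + w} = -3 + \frac{-3 + l}{2 w}$)
$\left(4182 + 4085\right) \left(22 s{\left(y,-8 \right)} - \frac{2677}{b}\right) = \left(4182 + 4085\right) \left(22 \frac{-3 - 8 - -45}{2 \left(- \frac{15}{2}\right)} - \frac{2677}{2 \sqrt{326}}\right) = 8267 \left(22 \cdot \frac{1}{2} \left(- \frac{2}{15}\right) \left(-3 - 8 + 45\right) - 2677 \frac{\sqrt{326}}{652}\right) = 8267 \left(22 \cdot \frac{1}{2} \left(- \frac{2}{15}\right) 34 - \frac{2677 \sqrt{326}}{652}\right) = 8267 \left(22 \left(- \frac{34}{15}\right) - \frac{2677 \sqrt{326}}{652}\right) = 8267 \left(- \frac{748}{15} - \frac{2677 \sqrt{326}}{652}\right) = - \frac{6183716}{15} - \frac{22130759 \sqrt{326}}{652}$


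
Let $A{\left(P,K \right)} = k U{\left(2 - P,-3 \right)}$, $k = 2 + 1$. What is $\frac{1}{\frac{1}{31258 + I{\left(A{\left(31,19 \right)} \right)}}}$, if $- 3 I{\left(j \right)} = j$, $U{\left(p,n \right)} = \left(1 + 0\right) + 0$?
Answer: $31257$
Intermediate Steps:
$U{\left(p,n \right)} = 1$ ($U{\left(p,n \right)} = 1 + 0 = 1$)
$k = 3$
$A{\left(P,K \right)} = 3$ ($A{\left(P,K \right)} = 3 \cdot 1 = 3$)
$I{\left(j \right)} = - \frac{j}{3}$
$\frac{1}{\frac{1}{31258 + I{\left(A{\left(31,19 \right)} \right)}}} = \frac{1}{\frac{1}{31258 - 1}} = \frac{1}{\frac{1}{31257}} = 31257$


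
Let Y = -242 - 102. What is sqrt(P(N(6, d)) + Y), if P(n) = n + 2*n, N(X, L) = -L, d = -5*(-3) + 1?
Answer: 14*I*sqrt(2) ≈ 19.799*I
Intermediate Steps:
d = 16 (d = 15 + 1 = 16)
Y = -344
P(n) = 3*n
sqrt(P(N(6, d)) + Y) = sqrt(3*(-1*16) - 344) = sqrt(3*(-16) - 344) = sqrt(-48 - 344) = sqrt(-392) = 14*I*sqrt(2)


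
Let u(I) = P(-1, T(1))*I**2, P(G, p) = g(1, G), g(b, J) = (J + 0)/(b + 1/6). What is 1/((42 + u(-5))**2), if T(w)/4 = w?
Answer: 49/20736 ≈ 0.0023630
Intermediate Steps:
g(b, J) = J/(1/6 + b) (g(b, J) = J/(b + 1/6) = J/(1/6 + b))
T(w) = 4*w
P(G, p) = 6*G/7 (P(G, p) = 6*G/(1 + 6*1) = 6*G/(1 + 6) = 6*G/7)
u(I) = -6*I**2/7 (u(I) = ((6/7)*(-1))*I**2 = -6*I**2/7)
1/((42 + u(-5))**2) = 1/((42 - 6/7*(-5)**2)**2) = 1/((42 - 6/7*25)**2) = 1/((42 - 150/7)**2) = 1/((144/7)**2) = 1/(20736/49) = 49/20736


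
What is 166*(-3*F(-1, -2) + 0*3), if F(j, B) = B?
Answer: 996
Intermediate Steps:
166*(-3*F(-1, -2) + 0*3) = 166*(-3*(-2) + 0*3) = 166*(6 + 0) = 166*6 = 996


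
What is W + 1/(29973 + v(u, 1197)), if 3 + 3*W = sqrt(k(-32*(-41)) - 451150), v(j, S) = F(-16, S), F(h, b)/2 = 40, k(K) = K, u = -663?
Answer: -30052/30053 + I*sqrt(49982) ≈ -0.99997 + 223.57*I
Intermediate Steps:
F(h, b) = 80 (F(h, b) = 2*40 = 80)
v(j, S) = 80
W = -1 + I*sqrt(49982) (W = -1 + sqrt(-32*(-41) - 451150)/3 = -1 + sqrt(1312 - 451150)/3 = -1 + sqrt(-449838)/3 = -1 + (3*I*sqrt(49982))/3 = -1 + I*sqrt(49982) ≈ -1.0 + 223.57*I)
W + 1/(29973 + v(u, 1197)) = (-1 + I*sqrt(49982)) + 1/(29973 + 80) = (-1 + I*sqrt(49982)) + 1/30053 = -30052/30053 + I*sqrt(49982)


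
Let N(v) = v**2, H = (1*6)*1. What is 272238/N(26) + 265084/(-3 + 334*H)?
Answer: 361972511/676338 ≈ 535.19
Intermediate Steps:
H = 6 (H = 6*1 = 6)
272238/N(26) + 265084/(-3 + 334*H) = 272238/(26**2) + 265084/(-3 + 334*6) = 272238/676 + 265084/(-3 + 2004) = 272238*(1/676) + 265084/2001 = 136119/338 + 265084*(1/2001) = 136119/338 + 265084/2001 = 361972511/676338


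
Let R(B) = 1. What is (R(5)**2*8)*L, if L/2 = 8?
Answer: 128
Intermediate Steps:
L = 16 (L = 2*8 = 16)
(R(5)**2*8)*L = (1**2*8)*16 = (1*8)*16 = 8*16 = 128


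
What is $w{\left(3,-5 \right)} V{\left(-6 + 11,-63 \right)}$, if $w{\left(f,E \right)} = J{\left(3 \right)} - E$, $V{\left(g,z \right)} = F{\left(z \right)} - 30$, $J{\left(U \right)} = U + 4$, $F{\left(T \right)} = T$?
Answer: $-1116$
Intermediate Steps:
$J{\left(U \right)} = 4 + U$
$V{\left(g,z \right)} = -30 + z$ ($V{\left(g,z \right)} = z - 30 = -30 + z$)
$w{\left(f,E \right)} = 7 - E$ ($w{\left(f,E \right)} = \left(4 + 3\right) - E = 7 - E$)
$w{\left(3,-5 \right)} V{\left(-6 + 11,-63 \right)} = \left(7 - -5\right) \left(-30 - 63\right) = \left(7 + 5\right) \left(-93\right) = 12 \left(-93\right) = -1116$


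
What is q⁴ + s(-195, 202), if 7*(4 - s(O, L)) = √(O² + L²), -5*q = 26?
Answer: 459476/625 - √78829/7 ≈ 695.05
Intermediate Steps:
q = -26/5 (q = -⅕*26 = -26/5 ≈ -5.2000)
s(O, L) = 4 - √(L² + O²)/7 (s(O, L) = 4 - √(O² + L²)/7 = 4 - √(L² + O²)/7)
q⁴ + s(-195, 202) = (-26/5)⁴ + (4 - √(202² + (-195)²)/7) = 456976/625 + (4 - √(40804 + 38025)/7) = 456976/625 + (4 - √78829/7) = 459476/625 - √78829/7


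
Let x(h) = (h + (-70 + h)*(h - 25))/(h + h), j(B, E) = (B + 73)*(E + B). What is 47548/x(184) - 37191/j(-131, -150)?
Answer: 142247980331/149208190 ≈ 953.35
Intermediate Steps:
j(B, E) = (73 + B)*(B + E)
x(h) = (h + (-70 + h)*(-25 + h))/(2*h) (x(h) = (h + (-70 + h)*(-25 + h))/((2*h)) = (h + (-70 + h)*(-25 + h))*(1/(2*h)) = (h + (-70 + h)*(-25 + h))/(2*h))
47548/x(184) - 37191/j(-131, -150) = 47548/(-47 + (1/2)*184 + 875/184) - 37191/((-131)**2 + 73*(-131) + 73*(-150) - 131*(-150)) = 47548/(-47 + 92 + 875*(1/184)) - 37191/(17161 - 9563 - 10950 + 19650) = 47548/(-47 + 92 + 875/184) - 37191/16298 = 47548/(9155/184) - 37191*1/16298 = 47548*(184/9155) - 37191/16298 = 8748832/9155 - 37191/16298 = 142247980331/149208190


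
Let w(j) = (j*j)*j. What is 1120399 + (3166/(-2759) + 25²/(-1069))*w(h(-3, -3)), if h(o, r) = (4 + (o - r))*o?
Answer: 3313300375541/2949371 ≈ 1.1234e+6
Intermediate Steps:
h(o, r) = o*(4 + o - r) (h(o, r) = (4 + o - r)*o = o*(4 + o - r))
w(j) = j³ (w(j) = j²*j = j³)
1120399 + (3166/(-2759) + 25²/(-1069))*w(h(-3, -3)) = 1120399 + (3166/(-2759) + 25²/(-1069))*(-3*(4 - 3 - 1*(-3)))³ = 1120399 + (3166*(-1/2759) + 625*(-1/1069))*(-3*(4 - 3 + 3))³ = 1120399 + (-3166/2759 - 625/1069)*(-3*4)³ = 1120399 - 5108829/2949371*(-12)³ = 1120399 - 5108829/2949371*(-1728) = 1120399 + 8828056512/2949371 = 3313300375541/2949371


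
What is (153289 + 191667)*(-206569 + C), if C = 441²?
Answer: -4169828128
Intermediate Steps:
C = 194481
(153289 + 191667)*(-206569 + C) = (153289 + 191667)*(-206569 + 194481) = 344956*(-12088) = -4169828128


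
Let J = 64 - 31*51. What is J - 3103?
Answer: -4620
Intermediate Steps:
J = -1517 (J = 64 - 1581 = -1517)
J - 3103 = -1517 - 3103 = -4620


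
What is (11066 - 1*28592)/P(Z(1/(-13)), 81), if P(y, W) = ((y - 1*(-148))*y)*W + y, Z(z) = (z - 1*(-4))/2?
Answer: -3949192/5369365 ≈ -0.73550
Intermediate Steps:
Z(z) = 2 + z/2 (Z(z) = (z + 4)*(1/2) = (4 + z)*(1/2) = 2 + z/2)
P(y, W) = y + W*y*(148 + y) (P(y, W) = ((y + 148)*y)*W + y = ((148 + y)*y)*W + y = (y*(148 + y))*W + y = W*y*(148 + y) + y = y + W*y*(148 + y))
(11066 - 1*28592)/P(Z(1/(-13)), 81) = (11066 - 1*28592)/(((2 + (1/2)/(-13))*(1 + 148*81 + 81*(2 + (1/2)/(-13))))) = (11066 - 28592)/(((2 + (1/2)*(-1/13))*(1 + 11988 + 81*(2 + (1/2)*(-1/13))))) = -17526*1/((2 - 1/26)*(1 + 11988 + 81*(2 - 1/26))) = -17526*26/(51*(1 + 11988 + 81*(51/26))) = -17526*26/(51*(1 + 11988 + 4131/26)) = -17526/((51/26)*(315845/26)) = -17526/16108095/676 = -17526*676/16108095 = -3949192/5369365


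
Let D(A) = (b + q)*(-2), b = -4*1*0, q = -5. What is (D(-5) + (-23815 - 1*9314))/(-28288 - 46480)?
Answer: 33119/74768 ≈ 0.44296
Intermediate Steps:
b = 0 (b = -4*0 = 0)
D(A) = 10 (D(A) = (0 - 5)*(-2) = -5*(-2) = 10)
(D(-5) + (-23815 - 1*9314))/(-28288 - 46480) = (10 + (-23815 - 1*9314))/(-28288 - 46480) = (10 + (-23815 - 9314))/(-74768) = (10 - 33129)*(-1/74768) = -33119*(-1/74768) = 33119/74768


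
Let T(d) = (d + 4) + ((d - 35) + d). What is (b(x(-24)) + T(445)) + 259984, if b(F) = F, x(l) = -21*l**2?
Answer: 249192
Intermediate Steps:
T(d) = -31 + 3*d (T(d) = (4 + d) + ((-35 + d) + d) = (4 + d) + (-35 + 2*d) = -31 + 3*d)
(b(x(-24)) + T(445)) + 259984 = (-21*(-24)**2 + (-31 + 3*445)) + 259984 = (-21*576 + (-31 + 1335)) + 259984 = (-12096 + 1304) + 259984 = -10792 + 259984 = 249192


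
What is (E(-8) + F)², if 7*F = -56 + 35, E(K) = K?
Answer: 121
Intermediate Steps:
F = -3 (F = (-56 + 35)/7 = (⅐)*(-21) = -3)
(E(-8) + F)² = (-8 - 3)² = (-11)² = 121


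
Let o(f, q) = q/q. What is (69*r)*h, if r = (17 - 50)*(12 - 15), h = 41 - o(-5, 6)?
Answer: 273240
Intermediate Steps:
o(f, q) = 1
h = 40 (h = 41 - 1*1 = 41 - 1 = 40)
r = 99 (r = -33*(-3) = 99)
(69*r)*h = (69*99)*40 = 6831*40 = 273240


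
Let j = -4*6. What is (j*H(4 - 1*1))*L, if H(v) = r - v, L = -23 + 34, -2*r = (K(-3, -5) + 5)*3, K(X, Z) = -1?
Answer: 2376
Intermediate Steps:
r = -6 (r = -(-1 + 5)*3/2 = -2*3 = -1/2*12 = -6)
j = -24
L = 11
H(v) = -6 - v
(j*H(4 - 1*1))*L = -24*(-6 - (4 - 1*1))*11 = -24*(-6 - (4 - 1))*11 = -24*(-6 - 1*3)*11 = -24*(-6 - 3)*11 = -24*(-9)*11 = 216*11 = 2376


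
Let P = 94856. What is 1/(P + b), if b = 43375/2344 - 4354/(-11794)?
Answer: 13822568/1311414395471 ≈ 1.0540e-5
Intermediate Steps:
b = 260885263/13822568 (b = 43375*(1/2344) - 4354*(-1/11794) = 43375/2344 + 2177/5897 = 260885263/13822568 ≈ 18.874)
1/(P + b) = 1/(94856 + 260885263/13822568) = 1/(1311414395471/13822568) = 13822568/1311414395471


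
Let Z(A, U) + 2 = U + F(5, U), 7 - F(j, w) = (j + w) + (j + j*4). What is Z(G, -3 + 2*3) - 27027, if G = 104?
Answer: -27052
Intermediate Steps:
F(j, w) = 7 - w - 6*j (F(j, w) = 7 - ((j + w) + (j + j*4)) = 7 - ((j + w) + (j + 4*j)) = 7 - ((j + w) + 5*j) = 7 - (w + 6*j) = 7 + (-w - 6*j) = 7 - w - 6*j)
Z(A, U) = -25 (Z(A, U) = -2 + (U + (7 - U - 6*5)) = -2 + (U + (7 - U - 30)) = -2 + (U + (-23 - U)) = -2 - 23 = -25)
Z(G, -3 + 2*3) - 27027 = -25 - 27027 = -27052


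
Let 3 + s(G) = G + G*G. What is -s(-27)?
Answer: -699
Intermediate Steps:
s(G) = -3 + G + G² (s(G) = -3 + (G + G*G) = -3 + (G + G²) = -3 + G + G²)
-s(-27) = -(-3 - 27 + (-27)²) = -(-3 - 27 + 729) = -1*699 = -699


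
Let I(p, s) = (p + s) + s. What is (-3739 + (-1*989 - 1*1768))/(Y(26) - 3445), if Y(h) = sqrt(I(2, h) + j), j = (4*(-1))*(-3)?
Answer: 22378720/11867959 + 6496*sqrt(66)/11867959 ≈ 1.8901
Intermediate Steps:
j = 12 (j = -4*(-3) = 12)
I(p, s) = p + 2*s
Y(h) = sqrt(14 + 2*h) (Y(h) = sqrt((2 + 2*h) + 12) = sqrt(14 + 2*h))
(-3739 + (-1*989 - 1*1768))/(Y(26) - 3445) = (-3739 + (-1*989 - 1*1768))/(sqrt(14 + 2*26) - 3445) = (-3739 + (-989 - 1768))/(sqrt(14 + 52) - 3445) = (-3739 - 2757)/(sqrt(66) - 3445) = -6496/(-3445 + sqrt(66))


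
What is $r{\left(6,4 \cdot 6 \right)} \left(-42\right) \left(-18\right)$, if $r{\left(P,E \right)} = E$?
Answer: $18144$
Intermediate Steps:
$r{\left(6,4 \cdot 6 \right)} \left(-42\right) \left(-18\right) = 4 \cdot 6 \left(-42\right) \left(-18\right) = 24 \left(-42\right) \left(-18\right) = \left(-1008\right) \left(-18\right) = 18144$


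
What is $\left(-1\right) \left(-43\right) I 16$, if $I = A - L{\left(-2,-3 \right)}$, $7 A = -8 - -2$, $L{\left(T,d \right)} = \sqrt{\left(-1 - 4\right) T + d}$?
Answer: $- \frac{4128}{7} - 688 \sqrt{7} \approx -2410.0$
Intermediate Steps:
$L{\left(T,d \right)} = \sqrt{d - 5 T}$ ($L{\left(T,d \right)} = \sqrt{- 5 T + d} = \sqrt{d - 5 T}$)
$A = - \frac{6}{7}$ ($A = \frac{-8 - -2}{7} = \frac{-8 + 2}{7} = \frac{1}{7} \left(-6\right) = - \frac{6}{7} \approx -0.85714$)
$I = - \frac{6}{7} - \sqrt{7}$ ($I = - \frac{6}{7} - \sqrt{-3 - -10} = - \frac{6}{7} - \sqrt{-3 + 10} = - \frac{6}{7} - \sqrt{7} \approx -3.5029$)
$\left(-1\right) \left(-43\right) I 16 = \left(-1\right) \left(-43\right) \left(- \frac{6}{7} - \sqrt{7}\right) 16 = 43 \left(- \frac{6}{7} - \sqrt{7}\right) 16 = \left(- \frac{258}{7} - 43 \sqrt{7}\right) 16 = - \frac{4128}{7} - 688 \sqrt{7}$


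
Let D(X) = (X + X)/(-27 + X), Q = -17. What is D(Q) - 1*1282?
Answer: -28187/22 ≈ -1281.2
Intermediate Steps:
D(X) = 2*X/(-27 + X) (D(X) = (2*X)/(-27 + X) = 2*X/(-27 + X))
D(Q) - 1*1282 = 2*(-17)/(-27 - 17) - 1*1282 = 2*(-17)/(-44) - 1282 = 2*(-17)*(-1/44) - 1282 = 17/22 - 1282 = -28187/22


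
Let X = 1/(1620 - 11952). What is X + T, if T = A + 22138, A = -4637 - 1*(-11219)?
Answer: 296735039/10332 ≈ 28720.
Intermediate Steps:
X = -1/10332 (X = 1/(-10332) = -1/10332 ≈ -9.6787e-5)
A = 6582 (A = -4637 + 11219 = 6582)
T = 28720 (T = 6582 + 22138 = 28720)
X + T = -1/10332 + 28720 = 296735039/10332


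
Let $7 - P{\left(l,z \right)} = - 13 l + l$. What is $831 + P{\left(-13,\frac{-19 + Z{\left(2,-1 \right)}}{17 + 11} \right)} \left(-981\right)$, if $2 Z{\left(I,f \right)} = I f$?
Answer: $147000$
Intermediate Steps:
$Z{\left(I,f \right)} = \frac{I f}{2}$
$P{\left(l,z \right)} = 7 + 12 l$ ($P{\left(l,z \right)} = 7 - \left(- 13 l + l\right) = 7 - - 12 l = 7 + 12 l$)
$831 + P{\left(-13,\frac{-19 + Z{\left(2,-1 \right)}}{17 + 11} \right)} \left(-981\right) = 831 + \left(7 + 12 \left(-13\right)\right) \left(-981\right) = 831 + \left(7 - 156\right) \left(-981\right) = 831 - -146169 = 831 + 146169 = 147000$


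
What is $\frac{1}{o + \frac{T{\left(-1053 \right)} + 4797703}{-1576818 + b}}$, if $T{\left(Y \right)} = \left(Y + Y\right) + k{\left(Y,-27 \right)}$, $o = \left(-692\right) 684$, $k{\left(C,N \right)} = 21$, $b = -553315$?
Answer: $- \frac{2130133}{1008256388242} \approx -2.1127 \cdot 10^{-6}$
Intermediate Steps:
$o = -473328$
$T{\left(Y \right)} = 21 + 2 Y$ ($T{\left(Y \right)} = \left(Y + Y\right) + 21 = 2 Y + 21 = 21 + 2 Y$)
$\frac{1}{o + \frac{T{\left(-1053 \right)} + 4797703}{-1576818 + b}} = \frac{1}{-473328 + \frac{\left(21 + 2 \left(-1053\right)\right) + 4797703}{-1576818 - 553315}} = \frac{1}{-473328 + \frac{\left(21 - 2106\right) + 4797703}{-2130133}} = \frac{1}{-473328 + \left(-2085 + 4797703\right) \left(- \frac{1}{2130133}\right)} = \frac{1}{-473328 + 4795618 \left(- \frac{1}{2130133}\right)} = \frac{1}{-473328 - \frac{4795618}{2130133}} = \frac{1}{- \frac{1008256388242}{2130133}} = - \frac{2130133}{1008256388242}$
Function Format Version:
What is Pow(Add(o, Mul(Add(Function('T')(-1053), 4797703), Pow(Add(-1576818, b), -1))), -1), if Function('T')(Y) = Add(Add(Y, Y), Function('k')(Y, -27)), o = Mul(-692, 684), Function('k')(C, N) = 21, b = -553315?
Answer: Rational(-2130133, 1008256388242) ≈ -2.1127e-6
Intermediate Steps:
o = -473328
Function('T')(Y) = Add(21, Mul(2, Y)) (Function('T')(Y) = Add(Add(Y, Y), 21) = Add(Mul(2, Y), 21) = Add(21, Mul(2, Y)))
Pow(Add(o, Mul(Add(Function('T')(-1053), 4797703), Pow(Add(-1576818, b), -1))), -1) = Pow(Add(-473328, Mul(Add(Add(21, Mul(2, -1053)), 4797703), Pow(Add(-1576818, -553315), -1))), -1) = Pow(Add(-473328, Mul(Add(Add(21, -2106), 4797703), Pow(-2130133, -1))), -1) = Pow(Add(-473328, Mul(Add(-2085, 4797703), Rational(-1, 2130133))), -1) = Pow(Add(-473328, Mul(4795618, Rational(-1, 2130133))), -1) = Pow(Add(-473328, Rational(-4795618, 2130133)), -1) = Pow(Rational(-1008256388242, 2130133), -1) = Rational(-2130133, 1008256388242)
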